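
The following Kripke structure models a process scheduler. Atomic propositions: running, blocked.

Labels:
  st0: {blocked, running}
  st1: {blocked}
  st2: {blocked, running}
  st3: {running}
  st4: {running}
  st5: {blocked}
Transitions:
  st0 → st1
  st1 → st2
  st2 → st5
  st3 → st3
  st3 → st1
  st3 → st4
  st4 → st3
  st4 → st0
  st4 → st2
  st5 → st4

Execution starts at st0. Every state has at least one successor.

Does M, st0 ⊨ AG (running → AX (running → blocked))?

States satisfying running → AX (running → blocked): {st0, st1, st2, st5}.
States satisfying AG (running → AX (running → blocked)): ∅.
st3 is reachable from st0 and violates running → AX (running → blocked), so AG fails at st0.
st0 ∉ Sat(AG (running → AX (running → blocked))).

Does not hold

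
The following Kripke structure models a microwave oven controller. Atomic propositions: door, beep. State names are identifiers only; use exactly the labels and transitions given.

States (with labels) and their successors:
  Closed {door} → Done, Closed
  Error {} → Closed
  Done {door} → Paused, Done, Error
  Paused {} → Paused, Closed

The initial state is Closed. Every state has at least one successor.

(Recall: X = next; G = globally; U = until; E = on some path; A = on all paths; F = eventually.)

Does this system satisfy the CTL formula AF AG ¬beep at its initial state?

States satisfying AG ¬beep: {Closed, Error, Done, Paused}.
States satisfying AF AG ¬beep: {Closed, Error, Done, Paused}.
Closed ∈ Sat(AF AG ¬beep).

Holds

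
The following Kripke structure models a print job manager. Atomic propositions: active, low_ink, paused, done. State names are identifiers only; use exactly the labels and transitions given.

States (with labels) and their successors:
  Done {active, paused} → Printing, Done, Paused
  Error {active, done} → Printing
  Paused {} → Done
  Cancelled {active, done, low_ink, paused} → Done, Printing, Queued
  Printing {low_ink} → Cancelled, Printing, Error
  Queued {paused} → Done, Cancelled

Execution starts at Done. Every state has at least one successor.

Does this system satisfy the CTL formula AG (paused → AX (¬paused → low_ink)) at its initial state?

States satisfying paused → AX (¬paused → low_ink): {Error, Paused, Cancelled, Printing, Queued}.
States satisfying AG (paused → AX (¬paused → low_ink)): ∅.
Done is reachable from Done and violates paused → AX (¬paused → low_ink), so AG fails at Done.
Done ∉ Sat(AG (paused → AX (¬paused → low_ink))).

Violated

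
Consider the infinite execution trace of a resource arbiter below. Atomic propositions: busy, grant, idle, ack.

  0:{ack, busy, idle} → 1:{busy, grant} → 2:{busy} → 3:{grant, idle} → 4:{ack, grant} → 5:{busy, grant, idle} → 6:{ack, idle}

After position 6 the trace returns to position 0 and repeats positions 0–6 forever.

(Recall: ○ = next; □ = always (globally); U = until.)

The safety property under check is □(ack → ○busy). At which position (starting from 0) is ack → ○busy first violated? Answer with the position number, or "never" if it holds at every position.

never

ack → ○busy holds at every position 0..6, and those are all the positions the trace ever visits, so the invariant □(ack → ○busy) is never violated.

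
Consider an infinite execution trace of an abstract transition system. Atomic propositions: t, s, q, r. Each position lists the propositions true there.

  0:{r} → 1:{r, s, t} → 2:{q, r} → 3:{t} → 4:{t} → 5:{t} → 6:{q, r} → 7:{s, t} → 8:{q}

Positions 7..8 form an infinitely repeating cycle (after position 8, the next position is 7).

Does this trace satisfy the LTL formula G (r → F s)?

r → F s holds at every position 0..8, and those are all positions ever visited, so G (r → F s) holds.
Positions where r holds: 0, 1, 2, 6.
Check F s at each: 0→ok, 1→ok, 2→ok, 6→ok.

Yes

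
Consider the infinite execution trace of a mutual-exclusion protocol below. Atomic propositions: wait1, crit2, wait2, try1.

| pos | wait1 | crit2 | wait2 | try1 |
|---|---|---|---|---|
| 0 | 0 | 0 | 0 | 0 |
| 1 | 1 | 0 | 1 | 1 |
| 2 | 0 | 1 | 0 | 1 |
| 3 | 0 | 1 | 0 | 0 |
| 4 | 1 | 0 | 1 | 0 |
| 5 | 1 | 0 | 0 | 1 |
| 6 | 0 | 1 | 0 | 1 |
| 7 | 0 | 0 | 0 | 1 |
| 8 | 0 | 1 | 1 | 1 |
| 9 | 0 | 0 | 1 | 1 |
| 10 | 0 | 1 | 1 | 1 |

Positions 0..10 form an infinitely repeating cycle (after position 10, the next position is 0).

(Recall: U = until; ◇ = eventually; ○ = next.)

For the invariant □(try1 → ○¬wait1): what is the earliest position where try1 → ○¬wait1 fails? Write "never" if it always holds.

try1 → ○¬wait1 holds at every position 0..10, and those are all the positions the trace ever visits, so the invariant □(try1 → ○¬wait1) is never violated.

never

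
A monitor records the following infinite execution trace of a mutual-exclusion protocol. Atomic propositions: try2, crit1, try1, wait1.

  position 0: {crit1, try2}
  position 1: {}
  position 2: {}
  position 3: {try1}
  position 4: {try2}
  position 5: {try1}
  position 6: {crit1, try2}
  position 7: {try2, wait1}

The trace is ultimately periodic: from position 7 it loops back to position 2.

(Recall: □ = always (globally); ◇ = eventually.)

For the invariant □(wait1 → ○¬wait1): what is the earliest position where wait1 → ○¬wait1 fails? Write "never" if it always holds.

wait1 → ○¬wait1 holds at every position 0..7, and those are all the positions the trace ever visits, so the invariant □(wait1 → ○¬wait1) is never violated.

never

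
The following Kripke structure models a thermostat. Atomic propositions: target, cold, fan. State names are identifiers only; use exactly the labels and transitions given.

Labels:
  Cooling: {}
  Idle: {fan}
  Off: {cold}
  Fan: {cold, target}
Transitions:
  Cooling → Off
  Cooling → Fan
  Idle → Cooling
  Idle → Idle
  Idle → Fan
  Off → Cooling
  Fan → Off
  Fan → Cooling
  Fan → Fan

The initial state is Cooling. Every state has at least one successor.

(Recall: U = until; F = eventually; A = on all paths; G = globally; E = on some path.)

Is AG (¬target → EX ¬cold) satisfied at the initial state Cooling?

States satisfying ¬target → EX ¬cold: {Idle, Off, Fan}.
States satisfying AG (¬target → EX ¬cold): ∅.
Cooling is reachable from Cooling and violates ¬target → EX ¬cold, so AG fails at Cooling.
Cooling ∉ Sat(AG (¬target → EX ¬cold)).

No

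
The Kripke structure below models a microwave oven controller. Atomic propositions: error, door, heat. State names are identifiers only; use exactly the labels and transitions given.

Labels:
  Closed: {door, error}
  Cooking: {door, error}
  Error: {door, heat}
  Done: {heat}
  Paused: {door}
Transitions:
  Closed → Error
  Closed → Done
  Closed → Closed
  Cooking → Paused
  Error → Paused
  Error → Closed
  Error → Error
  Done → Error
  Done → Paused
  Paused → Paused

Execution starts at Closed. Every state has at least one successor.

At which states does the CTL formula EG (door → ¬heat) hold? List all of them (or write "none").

{Closed, Cooking, Done, Paused}

States satisfying door → ¬heat: {Closed, Cooking, Done, Paused}.
States satisfying EG (door → ¬heat): {Closed, Cooking, Done, Paused}.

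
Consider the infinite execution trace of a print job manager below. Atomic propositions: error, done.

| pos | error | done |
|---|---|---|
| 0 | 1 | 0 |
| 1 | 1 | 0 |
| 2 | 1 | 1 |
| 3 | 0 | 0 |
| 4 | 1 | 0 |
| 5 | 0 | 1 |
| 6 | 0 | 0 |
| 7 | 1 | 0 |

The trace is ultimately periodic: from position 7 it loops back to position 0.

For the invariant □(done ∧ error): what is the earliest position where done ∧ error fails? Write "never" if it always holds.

At position 0 the labels are {error}, so done ∧ error is false there. This is the first violation.

0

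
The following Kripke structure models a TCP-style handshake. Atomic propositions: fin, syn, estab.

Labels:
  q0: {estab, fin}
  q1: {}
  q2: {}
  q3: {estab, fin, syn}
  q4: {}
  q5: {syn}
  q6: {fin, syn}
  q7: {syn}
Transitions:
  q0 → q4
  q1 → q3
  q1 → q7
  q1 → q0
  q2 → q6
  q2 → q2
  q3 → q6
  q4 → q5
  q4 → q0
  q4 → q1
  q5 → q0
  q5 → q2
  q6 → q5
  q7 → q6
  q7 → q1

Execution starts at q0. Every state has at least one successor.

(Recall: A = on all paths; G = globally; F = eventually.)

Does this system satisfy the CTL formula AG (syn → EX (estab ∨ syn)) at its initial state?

Yes

States satisfying syn → EX (estab ∨ syn): {q0, q1, q2, q3, q4, q5, q6, q7}.
States satisfying AG (syn → EX (estab ∨ syn)): {q0, q1, q2, q3, q4, q5, q6, q7}.
Every state reachable from q0 satisfies syn → EX (estab ∨ syn).
q0 ∈ Sat(AG (syn → EX (estab ∨ syn))).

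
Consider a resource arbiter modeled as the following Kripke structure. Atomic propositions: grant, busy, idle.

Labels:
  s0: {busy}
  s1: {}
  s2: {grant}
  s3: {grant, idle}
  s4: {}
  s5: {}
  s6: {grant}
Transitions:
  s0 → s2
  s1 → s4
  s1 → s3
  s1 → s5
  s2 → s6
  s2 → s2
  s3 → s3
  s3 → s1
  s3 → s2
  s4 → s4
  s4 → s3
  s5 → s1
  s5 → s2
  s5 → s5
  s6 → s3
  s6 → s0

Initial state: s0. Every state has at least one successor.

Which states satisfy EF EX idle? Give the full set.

{s0, s1, s2, s3, s4, s5, s6}

States satisfying EX idle: {s1, s3, s4, s6}.
States satisfying EF EX idle: {s0, s1, s2, s3, s4, s5, s6}.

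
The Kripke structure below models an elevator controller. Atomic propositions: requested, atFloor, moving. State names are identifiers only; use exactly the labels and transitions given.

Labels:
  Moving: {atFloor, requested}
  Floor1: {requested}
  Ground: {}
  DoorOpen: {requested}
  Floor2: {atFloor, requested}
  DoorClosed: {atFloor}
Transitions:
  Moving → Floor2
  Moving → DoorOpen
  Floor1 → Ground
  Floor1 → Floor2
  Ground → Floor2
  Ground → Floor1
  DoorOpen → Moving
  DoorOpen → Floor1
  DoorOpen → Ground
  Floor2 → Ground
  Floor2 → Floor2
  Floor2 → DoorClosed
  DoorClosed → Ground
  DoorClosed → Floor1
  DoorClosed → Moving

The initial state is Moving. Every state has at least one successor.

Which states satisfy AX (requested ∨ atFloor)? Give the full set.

States satisfying requested ∨ atFloor: {Moving, Floor1, DoorOpen, Floor2, DoorClosed}.
States satisfying AX (requested ∨ atFloor): {Moving, Ground}.

{Moving, Ground}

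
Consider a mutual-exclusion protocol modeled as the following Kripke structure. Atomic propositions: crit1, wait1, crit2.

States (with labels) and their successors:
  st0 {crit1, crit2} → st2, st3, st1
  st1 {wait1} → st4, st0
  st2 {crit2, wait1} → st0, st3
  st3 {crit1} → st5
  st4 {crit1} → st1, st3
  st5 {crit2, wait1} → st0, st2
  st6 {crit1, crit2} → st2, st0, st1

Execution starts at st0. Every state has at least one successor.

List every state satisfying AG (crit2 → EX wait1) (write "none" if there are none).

none

States satisfying crit2 → EX wait1: {st0, st1, st3, st4, st5, st6}.
States satisfying AG (crit2 → EX wait1): ∅.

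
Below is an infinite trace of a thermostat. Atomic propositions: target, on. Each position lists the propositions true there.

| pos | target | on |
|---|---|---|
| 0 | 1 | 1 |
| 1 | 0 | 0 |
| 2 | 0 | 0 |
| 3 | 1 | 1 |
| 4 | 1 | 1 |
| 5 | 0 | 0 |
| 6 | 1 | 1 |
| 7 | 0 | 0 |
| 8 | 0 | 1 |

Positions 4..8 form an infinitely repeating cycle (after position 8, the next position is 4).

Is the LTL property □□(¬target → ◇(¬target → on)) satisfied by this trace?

Satisfied

□(¬target → ◇(¬target → on)) holds at every position 0..8, and those are all positions ever visited, so □□(¬target → ◇(¬target → on)) holds.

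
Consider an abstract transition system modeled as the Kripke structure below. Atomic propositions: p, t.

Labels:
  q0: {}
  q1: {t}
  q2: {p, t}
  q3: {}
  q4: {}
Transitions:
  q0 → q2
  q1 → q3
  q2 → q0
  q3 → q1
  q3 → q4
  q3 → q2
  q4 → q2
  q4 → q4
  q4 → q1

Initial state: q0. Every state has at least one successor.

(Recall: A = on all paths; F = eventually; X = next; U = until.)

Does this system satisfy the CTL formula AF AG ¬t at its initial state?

States satisfying AG ¬t: ∅.
States satisfying AF AG ¬t: ∅.
There is a path from q0 along which AG ¬t never holds.
q0 ∉ Sat(AF AG ¬t).

Does not hold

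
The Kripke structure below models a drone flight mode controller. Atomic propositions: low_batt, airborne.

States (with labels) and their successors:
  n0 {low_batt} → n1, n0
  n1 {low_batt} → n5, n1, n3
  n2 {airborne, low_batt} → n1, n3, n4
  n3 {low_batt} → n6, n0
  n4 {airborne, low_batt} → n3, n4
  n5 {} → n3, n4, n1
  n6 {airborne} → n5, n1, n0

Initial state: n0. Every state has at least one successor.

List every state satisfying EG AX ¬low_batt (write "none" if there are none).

States satisfying AX ¬low_batt: ∅.
States satisfying EG AX ¬low_batt: ∅.

none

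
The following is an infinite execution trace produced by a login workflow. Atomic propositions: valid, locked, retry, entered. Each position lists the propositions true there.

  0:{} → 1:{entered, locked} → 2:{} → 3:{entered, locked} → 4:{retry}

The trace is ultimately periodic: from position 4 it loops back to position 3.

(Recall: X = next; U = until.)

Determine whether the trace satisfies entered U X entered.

Walking from position 0: X entered first holds at position 0, and entered holds at every earlier position along the way, so entered U X entered holds.

Holds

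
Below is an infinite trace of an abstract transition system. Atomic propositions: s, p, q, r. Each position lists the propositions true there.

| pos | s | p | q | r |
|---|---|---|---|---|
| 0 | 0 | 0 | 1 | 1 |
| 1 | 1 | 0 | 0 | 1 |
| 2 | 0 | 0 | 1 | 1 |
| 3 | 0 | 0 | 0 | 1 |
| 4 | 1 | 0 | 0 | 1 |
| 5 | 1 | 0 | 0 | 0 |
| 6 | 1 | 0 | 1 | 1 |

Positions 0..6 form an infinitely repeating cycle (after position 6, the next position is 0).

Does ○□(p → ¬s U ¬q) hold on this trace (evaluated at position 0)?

The position after 0 is 1; □(p → ¬s U ¬q) is true there.

Holds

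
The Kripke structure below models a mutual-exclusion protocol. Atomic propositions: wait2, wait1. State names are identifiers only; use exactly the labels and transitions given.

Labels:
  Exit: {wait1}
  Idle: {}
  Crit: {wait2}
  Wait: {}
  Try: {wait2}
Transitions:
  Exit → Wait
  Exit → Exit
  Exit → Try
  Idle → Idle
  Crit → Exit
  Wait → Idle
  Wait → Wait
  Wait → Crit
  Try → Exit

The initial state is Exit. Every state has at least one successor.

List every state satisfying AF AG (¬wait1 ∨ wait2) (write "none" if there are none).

{Idle}

States satisfying AG (¬wait1 ∨ wait2): {Idle}.
States satisfying AF AG (¬wait1 ∨ wait2): {Idle}.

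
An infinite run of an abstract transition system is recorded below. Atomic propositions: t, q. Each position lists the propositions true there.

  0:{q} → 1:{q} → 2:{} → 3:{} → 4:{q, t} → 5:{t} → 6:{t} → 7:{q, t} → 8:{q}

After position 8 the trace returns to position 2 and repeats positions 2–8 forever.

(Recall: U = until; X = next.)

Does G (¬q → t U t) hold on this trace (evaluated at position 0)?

Violated

¬q → t U t must hold at every position from 0 onward. It fails at position 2, so G (¬q → t U t) is false.
Positions where ¬q holds: 2, 3, 5, 6.
Check t U t at each: 2→fails, 3→fails, 5→ok, 6→ok.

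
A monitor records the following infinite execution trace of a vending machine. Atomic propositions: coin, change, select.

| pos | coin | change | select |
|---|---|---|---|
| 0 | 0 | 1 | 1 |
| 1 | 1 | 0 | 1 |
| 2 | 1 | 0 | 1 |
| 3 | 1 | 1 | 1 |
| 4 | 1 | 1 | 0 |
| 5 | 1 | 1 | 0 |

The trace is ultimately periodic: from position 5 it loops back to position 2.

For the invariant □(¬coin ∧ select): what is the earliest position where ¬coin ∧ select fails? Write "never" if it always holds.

1

Check ¬coin ∧ select at each position in order: 0 ✓.
At position 1 the labels are {coin, select}, so ¬coin ∧ select is false there. This is the first violation.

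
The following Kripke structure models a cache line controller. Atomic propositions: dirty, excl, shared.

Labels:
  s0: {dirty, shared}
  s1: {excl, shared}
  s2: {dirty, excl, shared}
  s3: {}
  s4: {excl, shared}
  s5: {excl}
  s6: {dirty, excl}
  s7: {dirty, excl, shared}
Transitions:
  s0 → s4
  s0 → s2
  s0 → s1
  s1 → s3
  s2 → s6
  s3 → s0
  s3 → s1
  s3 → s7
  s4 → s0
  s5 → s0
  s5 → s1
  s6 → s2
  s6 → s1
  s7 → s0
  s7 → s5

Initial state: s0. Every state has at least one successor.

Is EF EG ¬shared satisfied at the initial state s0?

States satisfying EG ¬shared: ∅.
States satisfying EF EG ¬shared: ∅.
No suitable path/successor from s0 witnesses the formula.
s0 ∉ Sat(EF EG ¬shared).

No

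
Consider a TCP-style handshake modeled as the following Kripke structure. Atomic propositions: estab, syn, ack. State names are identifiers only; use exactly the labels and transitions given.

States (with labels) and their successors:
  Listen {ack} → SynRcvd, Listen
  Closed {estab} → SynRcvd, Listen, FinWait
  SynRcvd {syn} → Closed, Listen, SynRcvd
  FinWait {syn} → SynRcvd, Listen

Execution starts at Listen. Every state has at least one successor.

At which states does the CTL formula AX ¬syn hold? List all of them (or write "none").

States satisfying ¬syn: {Listen, Closed}.
States satisfying AX ¬syn: ∅.

none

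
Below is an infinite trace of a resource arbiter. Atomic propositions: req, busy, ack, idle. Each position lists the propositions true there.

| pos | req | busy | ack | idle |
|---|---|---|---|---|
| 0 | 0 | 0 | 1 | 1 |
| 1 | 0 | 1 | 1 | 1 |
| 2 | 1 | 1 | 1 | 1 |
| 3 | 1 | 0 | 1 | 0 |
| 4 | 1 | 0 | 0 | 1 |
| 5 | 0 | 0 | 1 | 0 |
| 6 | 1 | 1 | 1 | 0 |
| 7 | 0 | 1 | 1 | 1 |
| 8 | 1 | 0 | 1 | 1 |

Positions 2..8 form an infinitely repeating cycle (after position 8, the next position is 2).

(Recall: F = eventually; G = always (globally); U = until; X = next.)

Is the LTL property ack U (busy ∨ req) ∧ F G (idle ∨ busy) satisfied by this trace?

No

Walking from position 0: busy ∨ req first holds at position 1, and ack holds at every earlier position along the way, so ack U (busy ∨ req) holds.
G (idle ∨ busy) is false at every position 0..8, so it never becomes true and F G (idle ∨ busy) fails.
At position 0: ack U (busy ∨ req) is true; F G (idle ∨ busy) is false; so ack U (busy ∨ req) ∧ F G (idle ∨ busy) is false.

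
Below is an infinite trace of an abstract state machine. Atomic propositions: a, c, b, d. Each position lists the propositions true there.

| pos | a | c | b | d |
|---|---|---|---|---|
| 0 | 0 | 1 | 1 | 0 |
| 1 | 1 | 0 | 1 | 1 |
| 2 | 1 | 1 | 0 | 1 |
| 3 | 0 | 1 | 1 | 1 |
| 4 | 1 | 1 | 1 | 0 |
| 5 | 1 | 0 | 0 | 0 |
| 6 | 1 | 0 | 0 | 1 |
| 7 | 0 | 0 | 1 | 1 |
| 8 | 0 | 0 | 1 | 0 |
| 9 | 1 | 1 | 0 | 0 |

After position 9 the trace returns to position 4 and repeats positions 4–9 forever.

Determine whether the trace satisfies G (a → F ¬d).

Satisfied

a → F ¬d holds at every position 0..9, and those are all positions ever visited, so G (a → F ¬d) holds.
Positions where a holds: 1, 2, 4, 5, 6, 9.
Check F ¬d at each: 1→ok, 2→ok, 4→ok, 5→ok, 6→ok, 9→ok.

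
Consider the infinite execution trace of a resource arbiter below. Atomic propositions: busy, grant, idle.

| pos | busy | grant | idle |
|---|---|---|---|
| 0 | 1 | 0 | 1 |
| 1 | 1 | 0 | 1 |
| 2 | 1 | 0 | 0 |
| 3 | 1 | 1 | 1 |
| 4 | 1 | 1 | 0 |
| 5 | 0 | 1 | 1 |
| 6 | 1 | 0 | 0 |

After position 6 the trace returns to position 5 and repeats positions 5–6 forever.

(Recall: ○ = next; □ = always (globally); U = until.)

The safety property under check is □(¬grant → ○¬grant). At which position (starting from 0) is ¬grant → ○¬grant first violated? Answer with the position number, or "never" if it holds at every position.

2

Check ¬grant → ○¬grant at each position in order: 0 ✓, 1 ✓.
At position 2 the labels are {busy} and the next position 3 has {busy, grant, idle}, so ¬grant → ○¬grant is false there. This is the first violation.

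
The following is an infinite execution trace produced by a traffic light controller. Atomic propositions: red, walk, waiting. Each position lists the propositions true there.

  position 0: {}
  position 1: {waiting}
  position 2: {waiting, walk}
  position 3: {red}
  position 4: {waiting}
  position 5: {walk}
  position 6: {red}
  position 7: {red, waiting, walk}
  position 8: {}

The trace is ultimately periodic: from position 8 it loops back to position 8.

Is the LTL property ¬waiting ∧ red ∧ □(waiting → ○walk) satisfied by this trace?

waiting → ○walk must hold at every position from 0 onward. It fails at position 2, so □(waiting → ○walk) is false.
Positions where waiting holds: 1, 2, 4, 7.
Check ○walk at each: 1→ok, 2→fails, 4→ok, 7→fails.
At position 0: ¬waiting ∧ red is false; □(waiting → ○walk) is false; so ¬waiting ∧ red ∧ □(waiting → ○walk) is false.

Violated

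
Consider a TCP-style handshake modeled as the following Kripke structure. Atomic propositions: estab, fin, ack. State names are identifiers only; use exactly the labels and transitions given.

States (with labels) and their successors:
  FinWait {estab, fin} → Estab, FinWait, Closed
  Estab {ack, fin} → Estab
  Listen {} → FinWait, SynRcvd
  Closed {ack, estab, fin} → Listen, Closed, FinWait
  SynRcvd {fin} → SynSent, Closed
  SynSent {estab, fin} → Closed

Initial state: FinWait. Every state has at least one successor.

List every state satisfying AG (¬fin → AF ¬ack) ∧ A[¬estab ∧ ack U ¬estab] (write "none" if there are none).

States satisfying ¬fin → AF ¬ack: {FinWait, Estab, Listen, Closed, SynRcvd, SynSent}.
States satisfying AG (¬fin → AF ¬ack): {FinWait, Estab, Listen, Closed, SynRcvd, SynSent}.
States satisfying ¬estab ∧ ack: {Estab}.
States satisfying ¬estab: {Estab, Listen, SynRcvd}.
States satisfying A[¬estab ∧ ack U ¬estab]: {Estab, Listen, SynRcvd}.
States satisfying AG (¬fin → AF ¬ack) ∧ A[¬estab ∧ ack U ¬estab]: {Estab, Listen, SynRcvd}.

{Estab, Listen, SynRcvd}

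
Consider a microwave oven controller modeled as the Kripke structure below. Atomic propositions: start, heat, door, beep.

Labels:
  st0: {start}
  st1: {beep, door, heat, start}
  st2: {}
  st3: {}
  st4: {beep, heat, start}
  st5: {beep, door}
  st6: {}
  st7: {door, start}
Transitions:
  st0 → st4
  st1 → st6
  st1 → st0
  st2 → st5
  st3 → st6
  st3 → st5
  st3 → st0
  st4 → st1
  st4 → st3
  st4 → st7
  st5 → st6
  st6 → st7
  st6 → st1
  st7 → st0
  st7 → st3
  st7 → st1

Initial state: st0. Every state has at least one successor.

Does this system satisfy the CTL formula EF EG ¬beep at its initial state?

Holds

States satisfying EG ¬beep: {st3, st6, st7}.
States satisfying EF EG ¬beep: {st0, st1, st2, st3, st4, st5, st6, st7}.
Some path from st0 reaches a state where EG ¬beep holds.
st0 ∈ Sat(EF EG ¬beep).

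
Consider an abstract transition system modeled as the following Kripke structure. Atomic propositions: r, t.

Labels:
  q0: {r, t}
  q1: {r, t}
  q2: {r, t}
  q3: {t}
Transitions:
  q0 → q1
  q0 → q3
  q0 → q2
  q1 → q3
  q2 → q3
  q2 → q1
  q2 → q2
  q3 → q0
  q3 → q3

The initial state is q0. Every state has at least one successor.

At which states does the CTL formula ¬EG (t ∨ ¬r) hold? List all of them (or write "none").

States satisfying t ∨ ¬r: {q0, q1, q2, q3}.
States satisfying EG (t ∨ ¬r): {q0, q1, q2, q3}.
States satisfying ¬EG (t ∨ ¬r): ∅.

none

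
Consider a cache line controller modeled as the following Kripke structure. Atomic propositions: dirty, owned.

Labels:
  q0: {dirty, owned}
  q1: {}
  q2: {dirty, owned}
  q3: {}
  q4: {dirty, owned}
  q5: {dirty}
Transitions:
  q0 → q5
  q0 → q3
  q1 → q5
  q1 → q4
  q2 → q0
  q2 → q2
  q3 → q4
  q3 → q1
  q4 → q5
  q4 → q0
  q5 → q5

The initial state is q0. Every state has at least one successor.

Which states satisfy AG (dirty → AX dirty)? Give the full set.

{q5}

States satisfying dirty → AX dirty: {q1, q2, q3, q4, q5}.
States satisfying AG (dirty → AX dirty): {q5}.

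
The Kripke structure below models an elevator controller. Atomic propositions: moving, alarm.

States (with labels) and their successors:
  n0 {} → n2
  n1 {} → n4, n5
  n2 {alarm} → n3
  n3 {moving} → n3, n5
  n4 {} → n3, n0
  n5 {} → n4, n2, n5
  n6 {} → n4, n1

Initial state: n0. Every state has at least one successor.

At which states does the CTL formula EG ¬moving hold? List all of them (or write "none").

States satisfying ¬moving: {n0, n1, n2, n4, n5, n6}.
States satisfying EG ¬moving: {n1, n5, n6}.

{n1, n5, n6}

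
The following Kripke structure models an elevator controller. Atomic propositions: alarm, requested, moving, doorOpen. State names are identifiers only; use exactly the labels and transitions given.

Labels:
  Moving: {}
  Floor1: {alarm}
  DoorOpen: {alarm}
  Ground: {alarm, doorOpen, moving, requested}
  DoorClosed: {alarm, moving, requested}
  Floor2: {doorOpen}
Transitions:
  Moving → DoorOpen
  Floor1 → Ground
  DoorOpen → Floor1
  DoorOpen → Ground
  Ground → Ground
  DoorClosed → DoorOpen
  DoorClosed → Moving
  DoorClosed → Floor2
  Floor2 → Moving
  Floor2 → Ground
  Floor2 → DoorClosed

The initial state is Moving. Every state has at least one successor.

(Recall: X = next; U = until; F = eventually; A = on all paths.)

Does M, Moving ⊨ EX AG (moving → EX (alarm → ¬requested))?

States satisfying AG (moving → EX (alarm → ¬requested)): ∅.
States satisfying EX AG (moving → EX (alarm → ¬requested)): ∅.
No suitable path/successor from Moving witnesses the formula.
Moving ∉ Sat(EX AG (moving → EX (alarm → ¬requested))).

Violated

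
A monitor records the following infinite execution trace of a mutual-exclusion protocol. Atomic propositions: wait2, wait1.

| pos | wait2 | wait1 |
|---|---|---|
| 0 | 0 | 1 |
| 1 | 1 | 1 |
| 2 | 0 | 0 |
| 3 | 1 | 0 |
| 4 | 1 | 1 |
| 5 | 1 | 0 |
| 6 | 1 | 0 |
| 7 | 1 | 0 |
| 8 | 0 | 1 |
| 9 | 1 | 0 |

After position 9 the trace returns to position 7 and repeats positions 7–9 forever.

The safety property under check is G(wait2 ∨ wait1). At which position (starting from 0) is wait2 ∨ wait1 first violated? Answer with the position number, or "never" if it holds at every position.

2

Check wait2 ∨ wait1 at each position in order: 0 ✓, 1 ✓.
At position 2 the labels are {}, so wait2 ∨ wait1 is false there. This is the first violation.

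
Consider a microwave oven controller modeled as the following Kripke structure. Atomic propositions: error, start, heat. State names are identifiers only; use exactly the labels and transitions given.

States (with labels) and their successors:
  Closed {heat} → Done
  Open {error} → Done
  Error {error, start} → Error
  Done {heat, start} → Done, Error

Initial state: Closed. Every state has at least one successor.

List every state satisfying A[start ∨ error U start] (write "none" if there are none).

States satisfying start ∨ error: {Open, Error, Done}.
States satisfying start: {Error, Done}.
States satisfying A[start ∨ error U start]: {Open, Error, Done}.

{Open, Error, Done}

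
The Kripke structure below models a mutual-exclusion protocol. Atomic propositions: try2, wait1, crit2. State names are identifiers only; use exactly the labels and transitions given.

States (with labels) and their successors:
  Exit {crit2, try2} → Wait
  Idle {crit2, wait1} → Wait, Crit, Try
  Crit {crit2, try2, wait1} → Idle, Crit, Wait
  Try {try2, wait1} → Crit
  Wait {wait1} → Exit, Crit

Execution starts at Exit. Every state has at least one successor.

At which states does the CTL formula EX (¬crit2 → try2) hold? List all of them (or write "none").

{Idle, Crit, Try, Wait}

States satisfying ¬crit2 → try2: {Exit, Idle, Crit, Try}.
States satisfying EX (¬crit2 → try2): {Idle, Crit, Try, Wait}.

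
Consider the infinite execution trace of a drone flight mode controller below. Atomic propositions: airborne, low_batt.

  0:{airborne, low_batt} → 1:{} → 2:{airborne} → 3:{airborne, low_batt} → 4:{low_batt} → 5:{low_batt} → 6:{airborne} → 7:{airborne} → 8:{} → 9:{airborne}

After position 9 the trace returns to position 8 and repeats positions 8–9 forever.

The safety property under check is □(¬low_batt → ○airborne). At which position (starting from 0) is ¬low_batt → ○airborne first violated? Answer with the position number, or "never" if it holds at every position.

Check ¬low_batt → ○airborne at each position in order: 0 ✓, 1 ✓, 2 ✓, 3 ✓, 4 ✓, 5 ✓, 6 ✓.
At position 7 the labels are {airborne} and the next position 8 has {}, so ¬low_batt → ○airborne is false there. This is the first violation.

7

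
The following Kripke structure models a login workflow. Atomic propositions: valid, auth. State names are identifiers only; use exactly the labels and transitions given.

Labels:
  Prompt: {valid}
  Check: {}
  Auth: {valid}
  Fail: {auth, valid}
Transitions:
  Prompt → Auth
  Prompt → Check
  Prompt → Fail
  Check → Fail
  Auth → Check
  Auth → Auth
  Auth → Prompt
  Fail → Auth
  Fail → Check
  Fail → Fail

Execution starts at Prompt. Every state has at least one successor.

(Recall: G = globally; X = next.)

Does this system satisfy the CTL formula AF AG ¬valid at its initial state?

States satisfying AG ¬valid: ∅.
States satisfying AF AG ¬valid: ∅.
There is a path from Prompt along which AG ¬valid never holds.
Prompt ∉ Sat(AF AG ¬valid).

Violated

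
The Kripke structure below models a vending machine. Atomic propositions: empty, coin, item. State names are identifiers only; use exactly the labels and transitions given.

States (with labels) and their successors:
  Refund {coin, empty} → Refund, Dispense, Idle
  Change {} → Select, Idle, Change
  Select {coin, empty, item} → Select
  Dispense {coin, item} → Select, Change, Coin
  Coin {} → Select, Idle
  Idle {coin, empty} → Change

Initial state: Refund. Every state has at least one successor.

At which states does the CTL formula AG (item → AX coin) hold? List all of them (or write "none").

{Change, Select, Coin, Idle}

States satisfying item → AX coin: {Refund, Change, Select, Coin, Idle}.
States satisfying AG (item → AX coin): {Change, Select, Coin, Idle}.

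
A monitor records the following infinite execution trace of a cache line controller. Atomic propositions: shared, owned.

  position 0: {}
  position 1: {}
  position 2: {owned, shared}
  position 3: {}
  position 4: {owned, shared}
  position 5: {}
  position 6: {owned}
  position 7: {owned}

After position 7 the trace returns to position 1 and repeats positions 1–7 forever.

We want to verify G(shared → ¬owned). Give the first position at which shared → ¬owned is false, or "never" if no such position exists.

Check shared → ¬owned at each position in order: 0 ✓, 1 ✓.
At position 2 the labels are {owned, shared}, so shared → ¬owned is false there. This is the first violation.

2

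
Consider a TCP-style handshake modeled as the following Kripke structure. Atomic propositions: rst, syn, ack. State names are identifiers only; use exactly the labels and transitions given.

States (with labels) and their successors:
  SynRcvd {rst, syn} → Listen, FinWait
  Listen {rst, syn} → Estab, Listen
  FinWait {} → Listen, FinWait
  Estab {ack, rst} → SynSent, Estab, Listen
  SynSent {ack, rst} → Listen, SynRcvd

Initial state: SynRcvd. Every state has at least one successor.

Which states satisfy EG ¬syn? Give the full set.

{FinWait, Estab}

States satisfying ¬syn: {FinWait, Estab, SynSent}.
States satisfying EG ¬syn: {FinWait, Estab}.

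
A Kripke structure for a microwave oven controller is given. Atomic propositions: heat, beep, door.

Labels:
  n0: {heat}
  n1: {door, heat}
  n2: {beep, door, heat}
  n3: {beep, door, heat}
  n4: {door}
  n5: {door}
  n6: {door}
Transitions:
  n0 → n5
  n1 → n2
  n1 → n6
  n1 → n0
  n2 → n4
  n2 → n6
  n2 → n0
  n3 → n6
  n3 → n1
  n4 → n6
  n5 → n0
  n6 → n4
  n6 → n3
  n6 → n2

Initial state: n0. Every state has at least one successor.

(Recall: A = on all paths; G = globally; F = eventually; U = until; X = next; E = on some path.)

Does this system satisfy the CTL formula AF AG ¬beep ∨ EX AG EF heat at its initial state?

Satisfied

States satisfying AG ¬beep: {n0, n5}.
States satisfying AF AG ¬beep: {n0, n5}.
States satisfying AG EF heat: {n0, n1, n2, n3, n4, n5, n6}.
States satisfying EX AG EF heat: {n0, n1, n2, n3, n4, n5, n6}.
States satisfying AF AG ¬beep ∨ EX AG EF heat: {n0, n1, n2, n3, n4, n5, n6}.
n0 ∈ Sat(AF AG ¬beep ∨ EX AG EF heat).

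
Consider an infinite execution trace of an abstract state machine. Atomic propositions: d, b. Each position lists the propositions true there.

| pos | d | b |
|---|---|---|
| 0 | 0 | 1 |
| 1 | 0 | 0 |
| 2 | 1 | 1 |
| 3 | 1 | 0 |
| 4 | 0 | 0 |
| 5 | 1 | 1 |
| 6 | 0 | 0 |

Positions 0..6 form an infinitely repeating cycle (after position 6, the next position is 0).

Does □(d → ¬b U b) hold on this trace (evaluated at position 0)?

Yes

d → ¬b U b holds at every position 0..6, and those are all positions ever visited, so □(d → ¬b U b) holds.
Positions where d holds: 2, 3, 5.
Check ¬b U b at each: 2→ok, 3→ok, 5→ok.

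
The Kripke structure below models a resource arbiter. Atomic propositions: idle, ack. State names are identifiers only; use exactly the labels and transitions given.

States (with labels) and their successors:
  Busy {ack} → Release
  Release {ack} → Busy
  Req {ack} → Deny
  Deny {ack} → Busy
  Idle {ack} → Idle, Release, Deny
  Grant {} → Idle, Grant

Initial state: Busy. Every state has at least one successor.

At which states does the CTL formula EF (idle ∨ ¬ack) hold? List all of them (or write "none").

States satisfying idle ∨ ¬ack: {Grant}.
States satisfying EF (idle ∨ ¬ack): {Grant}.

{Grant}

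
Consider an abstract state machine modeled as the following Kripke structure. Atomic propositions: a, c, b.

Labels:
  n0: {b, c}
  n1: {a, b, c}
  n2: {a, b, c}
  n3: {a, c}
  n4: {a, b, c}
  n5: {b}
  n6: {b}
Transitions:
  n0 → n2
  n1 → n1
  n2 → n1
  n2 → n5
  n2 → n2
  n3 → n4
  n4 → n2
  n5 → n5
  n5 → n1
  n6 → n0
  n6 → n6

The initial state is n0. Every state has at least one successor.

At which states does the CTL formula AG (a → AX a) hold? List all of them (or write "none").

{n1, n5}

States satisfying a → AX a: {n0, n1, n3, n4, n5, n6}.
States satisfying AG (a → AX a): {n1, n5}.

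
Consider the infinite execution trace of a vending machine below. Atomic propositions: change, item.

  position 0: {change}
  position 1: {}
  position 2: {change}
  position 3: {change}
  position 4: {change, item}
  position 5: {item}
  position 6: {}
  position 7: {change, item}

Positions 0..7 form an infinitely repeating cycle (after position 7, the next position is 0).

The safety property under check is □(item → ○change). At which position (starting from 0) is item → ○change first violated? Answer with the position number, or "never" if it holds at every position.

Check item → ○change at each position in order: 0 ✓, 1 ✓, 2 ✓, 3 ✓.
At position 4 the labels are {change, item} and the next position 5 has {item}, so item → ○change is false there. This is the first violation.

4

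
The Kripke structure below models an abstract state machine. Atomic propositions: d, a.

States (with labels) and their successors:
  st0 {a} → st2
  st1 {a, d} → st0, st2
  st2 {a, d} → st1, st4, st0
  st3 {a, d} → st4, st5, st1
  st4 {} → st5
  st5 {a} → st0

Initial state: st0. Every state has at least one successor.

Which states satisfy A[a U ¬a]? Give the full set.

{st4}

States satisfying a: {st0, st1, st2, st3, st5}.
States satisfying ¬a: {st4}.
States satisfying A[a U ¬a]: {st4}.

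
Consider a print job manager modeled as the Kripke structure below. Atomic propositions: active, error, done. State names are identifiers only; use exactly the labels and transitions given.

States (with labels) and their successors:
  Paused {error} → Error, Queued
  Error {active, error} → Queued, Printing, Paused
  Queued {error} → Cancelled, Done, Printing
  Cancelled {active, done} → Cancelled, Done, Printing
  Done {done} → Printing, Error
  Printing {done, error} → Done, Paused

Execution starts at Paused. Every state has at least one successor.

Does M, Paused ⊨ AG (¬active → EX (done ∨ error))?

States satisfying ¬active → EX (done ∨ error): {Paused, Error, Queued, Cancelled, Done, Printing}.
States satisfying AG (¬active → EX (done ∨ error)): {Paused, Error, Queued, Cancelled, Done, Printing}.
Every state reachable from Paused satisfies ¬active → EX (done ∨ error).
Paused ∈ Sat(AG (¬active → EX (done ∨ error))).

Satisfied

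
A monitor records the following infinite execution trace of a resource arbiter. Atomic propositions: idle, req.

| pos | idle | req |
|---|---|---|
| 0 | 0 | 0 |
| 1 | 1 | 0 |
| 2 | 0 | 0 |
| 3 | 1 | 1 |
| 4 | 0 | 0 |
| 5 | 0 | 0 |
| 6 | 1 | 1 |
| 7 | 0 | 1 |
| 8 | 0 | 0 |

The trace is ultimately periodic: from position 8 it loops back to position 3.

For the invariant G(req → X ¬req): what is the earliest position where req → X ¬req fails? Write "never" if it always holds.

6

Check req → X ¬req at each position in order: 0 ✓, 1 ✓, 2 ✓, 3 ✓, 4 ✓, 5 ✓.
At position 6 the labels are {idle, req} and the next position 7 has {req}, so req → X ¬req is false there. This is the first violation.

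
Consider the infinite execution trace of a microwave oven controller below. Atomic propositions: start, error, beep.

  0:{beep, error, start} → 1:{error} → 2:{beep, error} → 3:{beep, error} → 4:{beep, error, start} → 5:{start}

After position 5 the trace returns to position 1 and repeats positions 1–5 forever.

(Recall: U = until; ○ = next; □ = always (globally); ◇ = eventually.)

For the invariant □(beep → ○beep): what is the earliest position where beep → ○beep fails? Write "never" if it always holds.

At position 0 the labels are {beep, error, start} and the next position 1 has {error}, so beep → ○beep is false there. This is the first violation.

0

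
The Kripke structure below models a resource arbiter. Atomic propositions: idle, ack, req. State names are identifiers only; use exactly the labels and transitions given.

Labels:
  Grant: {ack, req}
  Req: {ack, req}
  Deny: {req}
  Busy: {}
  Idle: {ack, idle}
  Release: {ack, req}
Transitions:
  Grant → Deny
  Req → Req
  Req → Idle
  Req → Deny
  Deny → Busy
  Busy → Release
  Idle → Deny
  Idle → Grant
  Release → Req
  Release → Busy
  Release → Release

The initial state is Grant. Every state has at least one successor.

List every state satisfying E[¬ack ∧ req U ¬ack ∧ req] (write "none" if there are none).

States satisfying ¬ack ∧ req: {Deny}.
States satisfying E[¬ack ∧ req U ¬ack ∧ req]: {Deny}.

{Deny}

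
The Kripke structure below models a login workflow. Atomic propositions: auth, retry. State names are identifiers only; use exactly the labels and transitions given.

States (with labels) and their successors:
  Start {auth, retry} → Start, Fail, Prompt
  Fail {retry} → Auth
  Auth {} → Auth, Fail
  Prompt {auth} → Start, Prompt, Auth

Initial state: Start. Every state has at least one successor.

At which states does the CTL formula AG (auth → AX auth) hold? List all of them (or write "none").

States satisfying auth → AX auth: {Fail, Auth}.
States satisfying AG (auth → AX auth): {Fail, Auth}.

{Fail, Auth}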